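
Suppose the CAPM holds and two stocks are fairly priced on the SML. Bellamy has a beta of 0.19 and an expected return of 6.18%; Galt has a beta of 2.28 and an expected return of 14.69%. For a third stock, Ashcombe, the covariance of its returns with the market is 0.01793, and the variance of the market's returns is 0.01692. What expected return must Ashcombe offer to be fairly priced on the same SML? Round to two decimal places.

MRP = (14.69% − 6.18%) / (2.28 − 0.19) = 4.0718%
R_f = 6.18% − 0.19 × 4.0718% = 5.4064%
β_Ashcombe = Cov / Var(R_m) = 0.01793 / 0.01692 = 1.0597
E(R_Ashcombe) = R_f + β × MRP = 5.4064% + 1.0597 × 4.0718% = 9.72%

9.72%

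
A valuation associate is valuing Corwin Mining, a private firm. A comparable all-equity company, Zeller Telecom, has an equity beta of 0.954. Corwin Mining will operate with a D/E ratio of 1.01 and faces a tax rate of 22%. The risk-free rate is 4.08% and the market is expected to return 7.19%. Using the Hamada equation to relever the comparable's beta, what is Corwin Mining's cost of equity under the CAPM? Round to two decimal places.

9.38%

β_L = β_U × [1 + (1 − t)(D/E)] = 0.954 × [1 + (1 − 0.22) × 1.01]
    = 0.954 × [1 + 0.78 × 1.01] = 0.954 × 1.7878 = 1.7056
MRP = 7.19% − 4.08% = 3.11%
E(R) = R_f + β_L × MRP = 4.08% + 1.7056 × 3.11% = 9.38%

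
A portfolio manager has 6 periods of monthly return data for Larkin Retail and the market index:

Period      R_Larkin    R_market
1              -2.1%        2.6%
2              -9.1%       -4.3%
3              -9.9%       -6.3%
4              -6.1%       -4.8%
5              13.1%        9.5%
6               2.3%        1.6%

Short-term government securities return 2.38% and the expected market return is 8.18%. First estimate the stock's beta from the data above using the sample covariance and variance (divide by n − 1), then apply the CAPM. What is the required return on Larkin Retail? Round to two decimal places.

Mean R_i = (-2.1 − 9.1 − 9.9 − 6.1 + 13.1 + 2.3) / 6 = -1.9667%
Mean R_m = (2.6 − 4.3 − 6.3 − 4.8 + 9.5 + 1.6) / 6 = -0.2833%
Σ(R_i − R̄_i)(R_m − R̄_m) = 250.1067  ⇒  Cov = 250.1067 / 5 = 50.0213
Σ(R_m − R̄_m)² = 180.3083  ⇒  Var(R_m) = 180.3083 / 5 = 36.0617
β = Cov / Var(R_m) = 50.0213 / 36.0617 = 1.3871
MRP = 8.18% − 2.38% = 5.80%
E(R) = R_f + β × MRP = 2.38% + 1.3871 × 5.80% = 10.43%

10.43%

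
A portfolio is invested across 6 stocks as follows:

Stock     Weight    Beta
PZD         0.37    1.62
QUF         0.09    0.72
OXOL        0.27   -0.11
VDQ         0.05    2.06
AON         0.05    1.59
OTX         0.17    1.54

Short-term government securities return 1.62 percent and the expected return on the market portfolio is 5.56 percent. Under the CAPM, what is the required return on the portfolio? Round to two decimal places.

β_P = Σ w_i β_i = 0.37×1.62 + 0.09×0.72 + 0.27×-0.11 + 0.05×2.06 + 0.05×1.59 + 0.17×1.54 = 1.0788
MRP = 5.56% − 1.62% = 3.94%
E(R_P) = R_f + β_P × MRP = 1.62% + 1.0788 × 3.94% = 5.87%

5.87%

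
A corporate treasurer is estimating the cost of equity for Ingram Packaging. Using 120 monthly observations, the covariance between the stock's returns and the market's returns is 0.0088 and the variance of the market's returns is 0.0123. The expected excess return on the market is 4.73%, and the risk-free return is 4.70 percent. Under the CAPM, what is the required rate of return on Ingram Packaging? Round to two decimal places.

β = Cov(R_i, R_m) / Var(R_m) = 0.0088 / 0.0123 = 0.7154
E(R) = R_f + β × MRP = 4.70% + 0.7154 × 4.73% = 8.08%

8.08%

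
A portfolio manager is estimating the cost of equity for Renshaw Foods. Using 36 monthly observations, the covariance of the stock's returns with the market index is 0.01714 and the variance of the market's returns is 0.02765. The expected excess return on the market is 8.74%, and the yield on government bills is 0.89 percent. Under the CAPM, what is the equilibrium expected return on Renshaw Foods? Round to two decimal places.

6.31%

β = Cov(R_i, R_m) / Var(R_m) = 0.01714 / 0.02765 = 0.6199
E(R) = R_f + β × MRP = 0.89% + 0.6199 × 8.74% = 6.31%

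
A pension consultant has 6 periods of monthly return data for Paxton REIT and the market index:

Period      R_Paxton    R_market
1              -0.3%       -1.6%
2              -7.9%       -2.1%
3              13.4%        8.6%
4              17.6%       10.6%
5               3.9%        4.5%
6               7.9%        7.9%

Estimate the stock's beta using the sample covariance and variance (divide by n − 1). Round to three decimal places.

Mean R_i = (-0.3 − 7.9 + 13.4 + 17.6 + 3.9 + 7.9) / 6 = 5.7667%
Mean R_m = (-1.6 − 2.1 + 8.6 + 10.6 + 4.5 + 7.9) / 6 = 4.6500%
Σ(R_i − R̄_i)(R_m − R̄_m) = 237.9400  ⇒  Cov = 237.9400 / 5 = 47.5880
Σ(R_m − R̄_m)² = 146.2150  ⇒  Var(R_m) = 146.2150 / 5 = 29.2430
β = Cov / Var(R_m) = 47.5880 / 29.2430 = 1.6273

1.627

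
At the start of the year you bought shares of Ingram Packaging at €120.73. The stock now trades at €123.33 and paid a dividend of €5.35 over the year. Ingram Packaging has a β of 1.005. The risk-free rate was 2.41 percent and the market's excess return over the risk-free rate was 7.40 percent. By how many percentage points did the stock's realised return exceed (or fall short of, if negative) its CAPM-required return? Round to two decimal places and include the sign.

-3.26%

Realised HPR = (P1 + D1 − P0) / P0 = (123.33 + 5.35 − 120.73) / 120.73 = 7.95 / 120.73 = 6.5849%
CAPM required = R_f + β·MRP = 2.41% + 1.005 × 7.40% = 9.84700%
α = realised − required = 6.5849% − 9.84700% = -3.26%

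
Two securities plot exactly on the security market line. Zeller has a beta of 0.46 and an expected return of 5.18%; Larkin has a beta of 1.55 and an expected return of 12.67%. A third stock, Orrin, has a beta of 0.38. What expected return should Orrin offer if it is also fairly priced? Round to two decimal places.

MRP (SML slope) = (12.67% − 5.18%) / (1.55 − 0.46) = 7.49% / 1.09 = 6.8716%
R_f (intercept) = 5.18% − 0.46 × 6.8716% = 2.0191%
E(R_Orrin) = R_f + β × MRP = 2.0191% + 0.38 × 6.8716% = 4.63%

4.63%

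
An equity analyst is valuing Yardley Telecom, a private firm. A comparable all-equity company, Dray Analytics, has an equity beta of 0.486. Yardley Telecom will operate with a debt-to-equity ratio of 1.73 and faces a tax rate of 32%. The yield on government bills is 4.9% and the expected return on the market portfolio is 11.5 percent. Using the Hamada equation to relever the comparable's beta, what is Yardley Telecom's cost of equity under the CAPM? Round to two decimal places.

11.88%

β_L = β_U × [1 + (1 − t)(D/E)] = 0.486 × [1 + (1 − 0.32) × 1.73]
    = 0.486 × [1 + 0.68 × 1.73] = 0.486 × 2.1764 = 1.0577
MRP = 11.5% − 4.9% = 6.60%
E(R) = R_f + β_L × MRP = 4.9% + 1.0577 × 6.6% = 11.88%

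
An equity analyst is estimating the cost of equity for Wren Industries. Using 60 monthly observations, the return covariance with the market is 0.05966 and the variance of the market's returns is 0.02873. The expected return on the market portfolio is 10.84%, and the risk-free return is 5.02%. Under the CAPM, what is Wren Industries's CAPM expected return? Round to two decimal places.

β = Cov(R_i, R_m) / Var(R_m) = 0.05966 / 0.02873 = 2.0766
MRP = 10.84% − 5.02% = 5.82%
E(R) = R_f + β × MRP = 5.02% + 2.0766 × 5.82% = 17.11%

17.11%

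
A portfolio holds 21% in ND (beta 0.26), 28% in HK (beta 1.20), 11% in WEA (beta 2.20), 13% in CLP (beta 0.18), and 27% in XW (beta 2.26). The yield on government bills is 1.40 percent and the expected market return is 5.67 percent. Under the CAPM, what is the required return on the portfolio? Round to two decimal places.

6.81%

β_P = Σ w_i β_i = 0.21×0.26 + 0.28×1.20 + 0.11×2.20 + 0.13×0.18 + 0.27×2.26 = 1.2662
MRP = 5.67% − 1.40% = 4.27%
E(R_P) = R_f + β_P × MRP = 1.40% + 1.2662 × 4.27% = 6.81%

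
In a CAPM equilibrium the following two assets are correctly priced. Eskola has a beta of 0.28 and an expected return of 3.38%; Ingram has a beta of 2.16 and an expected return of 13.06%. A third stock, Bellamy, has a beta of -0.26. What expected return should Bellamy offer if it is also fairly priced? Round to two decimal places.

0.60%

MRP (SML slope) = (13.06% − 3.38%) / (2.16 − 0.28) = 9.68% / 1.88 = 5.1489%
R_f (intercept) = 3.38% − 0.28 × 5.1489% = 1.9383%
E(R_Bellamy) = R_f + β × MRP = 1.9383% + -0.26 × 5.1489% = 0.60%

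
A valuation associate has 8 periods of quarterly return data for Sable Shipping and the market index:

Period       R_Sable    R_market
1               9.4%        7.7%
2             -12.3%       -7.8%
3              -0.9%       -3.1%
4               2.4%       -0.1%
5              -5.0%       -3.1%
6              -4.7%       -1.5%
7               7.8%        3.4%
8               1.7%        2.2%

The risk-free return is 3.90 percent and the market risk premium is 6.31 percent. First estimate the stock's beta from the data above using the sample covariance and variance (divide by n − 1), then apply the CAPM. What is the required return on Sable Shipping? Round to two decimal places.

12.85%

Mean R_i = (9.4 − 12.3 − 0.9 + 2.4 − 5.0 − 4.7 + 7.8 + 1.7) / 8 = -0.2000%
Mean R_m = (7.7 − 7.8 − 3.1 − 0.1 − 3.1 − 1.5 + 3.4 + 2.2) / 8 = -0.2875%
Σ(R_i − R̄_i)(R_m − R̄_m) = 223.2200  ⇒  Cov = 223.2200 / 7 = 31.8886
Σ(R_m − R̄_m)² = 157.3488  ⇒  Var(R_m) = 157.3488 / 7 = 22.4784
β = Cov / Var(R_m) = 31.8886 / 22.4784 = 1.4186
E(R) = R_f + β × MRP = 3.90% + 1.4186 × 6.31% = 12.85%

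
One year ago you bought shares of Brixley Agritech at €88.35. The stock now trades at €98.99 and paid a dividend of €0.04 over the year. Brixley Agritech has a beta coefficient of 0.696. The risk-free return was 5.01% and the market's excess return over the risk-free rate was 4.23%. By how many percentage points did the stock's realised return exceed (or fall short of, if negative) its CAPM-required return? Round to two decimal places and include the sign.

+4.13%

Realised HPR = (P1 + D1 − P0) / P0 = (98.99 + 0.04 − 88.35) / 88.35 = 10.68 / 88.35 = 12.0883%
CAPM required = R_f + β·MRP = 5.01% + 0.696 × 4.23% = 7.95408%
α = realised − required = 12.0883% − 7.95408% = +4.13%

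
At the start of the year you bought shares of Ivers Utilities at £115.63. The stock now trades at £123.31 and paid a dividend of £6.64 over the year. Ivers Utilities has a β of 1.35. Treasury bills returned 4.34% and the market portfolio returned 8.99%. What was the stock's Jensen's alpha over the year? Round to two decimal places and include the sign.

+1.77%

Realised HPR = (P1 + D1 − P0) / P0 = (123.31 + 6.64 − 115.63) / 115.63 = 14.32 / 115.63 = 12.3843%
MRP = 8.99% − 4.34% = 4.65%
CAPM required = R_f + β·MRP = 4.34% + 1.35 × 4.65% = 10.6175%
α = realised − required = 12.3843% − 10.6175% = +1.77%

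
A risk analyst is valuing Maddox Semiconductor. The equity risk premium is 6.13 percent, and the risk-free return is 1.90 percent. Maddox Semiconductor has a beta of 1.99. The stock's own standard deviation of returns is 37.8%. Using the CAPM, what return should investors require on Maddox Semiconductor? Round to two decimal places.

E(R) = R_f + β × MRP = 1.90% + 1.99 × 6.13% = 14.10%

14.10%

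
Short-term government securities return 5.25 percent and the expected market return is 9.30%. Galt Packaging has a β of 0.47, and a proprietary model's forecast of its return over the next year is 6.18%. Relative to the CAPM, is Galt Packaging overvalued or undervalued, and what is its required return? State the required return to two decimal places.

Overvalued; required return 7.15%

MRP = 9.30% − 5.25% = 4.05%
Required return = R_f + β·MRP = 5.25% + 0.47 × 4.05% = 7.15%
Forecast 6.18% < required 7.15% → the stock plots below the SML → overvalued.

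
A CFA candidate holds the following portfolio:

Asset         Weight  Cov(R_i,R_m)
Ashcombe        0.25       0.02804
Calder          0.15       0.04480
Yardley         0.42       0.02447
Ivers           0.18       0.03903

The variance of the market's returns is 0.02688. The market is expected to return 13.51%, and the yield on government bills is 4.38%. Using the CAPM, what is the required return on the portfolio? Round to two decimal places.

14.92%

β_Ashcombe = 0.02804 / 0.02688 = 1.0432
β_Calder = 0.04480 / 0.02688 = 1.6667
β_Yardley = 0.02447 / 0.02688 = 0.9103
β_Ivers = 0.03903 / 0.02688 = 1.4520
β_P = Σ w_i β_i = 0.25×1.0432 + 0.15×1.6667 + 0.42×0.9103 + 0.18×1.4520 = 1.1545
MRP = 13.51% − 4.38% = 9.13%
E(R_P) = R_f + β_P × MRP = 4.38% + 1.1545 × 9.13% = 14.92%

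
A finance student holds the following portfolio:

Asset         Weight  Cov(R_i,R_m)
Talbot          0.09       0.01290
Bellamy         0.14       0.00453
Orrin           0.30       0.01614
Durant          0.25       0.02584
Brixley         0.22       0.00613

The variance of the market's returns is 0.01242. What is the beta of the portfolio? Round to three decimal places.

1.163

β_Talbot = 0.01290 / 0.01242 = 1.0386
β_Bellamy = 0.00453 / 0.01242 = 0.3647
β_Orrin = 0.01614 / 0.01242 = 1.2995
β_Durant = 0.02584 / 0.01242 = 2.0805
β_Brixley = 0.00613 / 0.01242 = 0.4936
β_P = Σ w_i β_i = 0.09×1.0386 + 0.14×0.3647 + 0.30×1.2995 + 0.25×2.0805 + 0.22×0.4936 = 1.1631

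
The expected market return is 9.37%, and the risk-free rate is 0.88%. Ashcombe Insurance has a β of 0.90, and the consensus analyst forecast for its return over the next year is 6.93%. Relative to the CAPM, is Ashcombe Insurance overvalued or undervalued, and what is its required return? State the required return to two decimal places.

MRP = 9.37% − 0.88% = 8.49%
Required return = R_f + β·MRP = 0.88% + 0.90 × 8.49% = 8.52%
Forecast 6.93% < required 8.52% → the stock plots below the SML → overvalued.

Overvalued; required return 8.52%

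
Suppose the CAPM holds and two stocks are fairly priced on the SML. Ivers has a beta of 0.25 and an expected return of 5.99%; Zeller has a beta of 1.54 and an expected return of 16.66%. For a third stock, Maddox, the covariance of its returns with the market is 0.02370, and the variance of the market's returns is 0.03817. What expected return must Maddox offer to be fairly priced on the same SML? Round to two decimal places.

9.06%

MRP = (16.66% − 5.99%) / (1.54 − 0.25) = 8.2713%
R_f = 5.99% − 0.25 × 8.2713% = 3.9222%
β_Maddox = Cov / Var(R_m) = 0.02370 / 0.03817 = 0.6209
E(R_Maddox) = R_f + β × MRP = 3.9222% + 0.6209 × 8.2713% = 9.06%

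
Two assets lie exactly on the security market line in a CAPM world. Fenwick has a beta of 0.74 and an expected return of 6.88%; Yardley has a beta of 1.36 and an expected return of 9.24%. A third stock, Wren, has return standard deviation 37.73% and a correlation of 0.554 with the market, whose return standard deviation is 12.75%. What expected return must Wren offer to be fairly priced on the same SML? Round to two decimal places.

10.30%

MRP = (9.24% − 6.88%) / (1.36 − 0.74) = 3.8065%
R_f = 6.88% − 0.74 × 3.8065% = 4.0632%
β_Wren = ρ·σ_i/σ_m = 0.554 × 37.73 / 12.75 = 1.6394
E(R_Wren) = R_f + β × MRP = 4.0632% + 1.6394 × 3.8065% = 10.30%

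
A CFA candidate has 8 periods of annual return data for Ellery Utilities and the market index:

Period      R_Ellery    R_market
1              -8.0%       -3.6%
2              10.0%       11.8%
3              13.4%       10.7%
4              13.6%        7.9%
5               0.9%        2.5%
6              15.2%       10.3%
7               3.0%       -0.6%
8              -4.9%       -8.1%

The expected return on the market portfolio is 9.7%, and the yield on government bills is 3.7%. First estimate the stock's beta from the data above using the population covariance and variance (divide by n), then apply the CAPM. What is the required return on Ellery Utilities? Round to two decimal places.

Mean R_i = (-8.0 + 10.0 + 13.4 + 13.6 + 0.9 + 15.2 + 3.0 − 4.9) / 8 = 5.4000%
Mean R_m = (-3.6 + 11.8 + 10.7 + 7.9 + 2.5 + 10.3 − 0.6 − 8.1) / 8 = 3.8625%
Σ(R_i − R̄_i)(R_m − R̄_m) = 427.4600  ⇒  Cov = 427.4600 / 8 = 53.4325
Σ(R_m − R̄_m)² = 388.0588  ⇒  Var(R_m) = 388.0588 / 8 = 48.5074
β = Cov / Var(R_m) = 53.4325 / 48.5074 = 1.1015
MRP = 9.7% − 3.7% = 6.00%
E(R) = R_f + β × MRP = 3.7% + 1.1015 × 6.0% = 10.31%

10.31%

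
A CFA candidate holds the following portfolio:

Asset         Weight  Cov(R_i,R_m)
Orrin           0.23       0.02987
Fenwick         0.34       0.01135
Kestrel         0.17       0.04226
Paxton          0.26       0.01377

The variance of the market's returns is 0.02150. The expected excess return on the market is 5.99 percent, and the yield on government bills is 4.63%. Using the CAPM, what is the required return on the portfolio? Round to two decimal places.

10.62%

β_Orrin = 0.02987 / 0.02150 = 1.3893
β_Fenwick = 0.01135 / 0.02150 = 0.5279
β_Kestrel = 0.04226 / 0.02150 = 1.9656
β_Paxton = 0.01377 / 0.02150 = 0.6405
β_P = Σ w_i β_i = 0.23×1.3893 + 0.34×0.5279 + 0.17×1.9656 + 0.26×0.6405 = 0.9997
E(R_P) = R_f + β_P × MRP = 4.63% + 0.9997 × 5.99% = 10.62%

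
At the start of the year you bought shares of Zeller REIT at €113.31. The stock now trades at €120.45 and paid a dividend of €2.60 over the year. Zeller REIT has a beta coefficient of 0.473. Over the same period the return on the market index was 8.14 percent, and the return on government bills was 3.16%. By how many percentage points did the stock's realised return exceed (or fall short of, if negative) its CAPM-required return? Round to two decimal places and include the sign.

Realised HPR = (P1 + D1 − P0) / P0 = (120.45 + 2.60 − 113.31) / 113.31 = 9.74 / 113.31 = 8.5959%
MRP = 8.14% − 3.16% = 4.98%
CAPM required = R_f + β·MRP = 3.16% + 0.473 × 4.98% = 5.51554%
α = realised − required = 8.5959% − 5.51554% = +3.08%

+3.08%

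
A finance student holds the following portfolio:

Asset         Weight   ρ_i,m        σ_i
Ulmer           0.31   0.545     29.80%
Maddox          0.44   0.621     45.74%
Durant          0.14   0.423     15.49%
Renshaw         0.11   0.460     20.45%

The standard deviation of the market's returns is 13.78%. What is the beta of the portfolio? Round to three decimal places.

1.414

β_Ulmer = 0.545 × 29.80% / 13.78% = 1.1786
β_Maddox = 0.621 × 45.74% / 13.78% = 2.0613
β_Durant = 0.423 × 15.49% / 13.78% = 0.4755
β_Renshaw = 0.460 × 20.45% / 13.78% = 0.6827
β_P = Σ w_i β_i = 0.31×1.1786 + 0.44×2.0613 + 0.14×0.4755 + 0.11×0.6827 = 1.4140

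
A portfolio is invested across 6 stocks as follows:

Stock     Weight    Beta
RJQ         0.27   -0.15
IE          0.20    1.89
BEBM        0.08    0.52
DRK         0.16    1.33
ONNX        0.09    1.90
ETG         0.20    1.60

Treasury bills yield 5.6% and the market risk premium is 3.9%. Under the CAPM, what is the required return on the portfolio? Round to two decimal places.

β_P = Σ w_i β_i = 0.27×-0.15 + 0.20×1.89 + 0.08×0.52 + 0.16×1.33 + 0.09×1.90 + 0.20×1.60 = 1.0829
E(R_P) = R_f + β_P × MRP = 5.6% + 1.0829 × 3.9% = 9.82%

9.82%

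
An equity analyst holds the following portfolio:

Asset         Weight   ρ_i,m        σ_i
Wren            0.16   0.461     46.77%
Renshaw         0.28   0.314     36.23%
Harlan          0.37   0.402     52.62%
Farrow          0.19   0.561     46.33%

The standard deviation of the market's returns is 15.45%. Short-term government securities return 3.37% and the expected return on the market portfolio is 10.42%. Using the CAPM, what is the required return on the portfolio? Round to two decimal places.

12.22%

β_Wren = 0.461 × 46.77% / 15.45% = 1.3955
β_Renshaw = 0.314 × 36.23% / 15.45% = 0.7363
β_Harlan = 0.402 × 52.62% / 15.45% = 1.3691
β_Farrow = 0.561 × 46.33% / 15.45% = 1.6823
β_P = Σ w_i β_i = 0.16×1.3955 + 0.28×0.7363 + 0.37×1.3691 + 0.19×1.6823 = 1.2556
MRP = 10.42% − 3.37% = 7.05%
E(R_P) = R_f + β_P × MRP = 3.37% + 1.2556 × 7.05% = 12.22%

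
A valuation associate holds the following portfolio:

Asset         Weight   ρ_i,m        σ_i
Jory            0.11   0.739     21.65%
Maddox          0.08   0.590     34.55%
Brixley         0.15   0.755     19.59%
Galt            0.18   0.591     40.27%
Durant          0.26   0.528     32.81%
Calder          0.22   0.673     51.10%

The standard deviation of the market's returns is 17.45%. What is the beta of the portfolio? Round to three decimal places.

β_Jory = 0.739 × 21.65% / 17.45% = 0.9169
β_Maddox = 0.590 × 34.55% / 17.45% = 1.1682
β_Brixley = 0.755 × 19.59% / 17.45% = 0.8476
β_Galt = 0.591 × 40.27% / 17.45% = 1.3639
β_Durant = 0.528 × 32.81% / 17.45% = 0.9928
β_Calder = 0.673 × 51.10% / 17.45% = 1.9708
β_P = Σ w_i β_i = 0.11×0.9169 + 0.08×1.1682 + 0.15×0.8476 + 0.18×1.3639 + 0.26×0.9928 + 0.22×1.9708 = 1.2587

1.259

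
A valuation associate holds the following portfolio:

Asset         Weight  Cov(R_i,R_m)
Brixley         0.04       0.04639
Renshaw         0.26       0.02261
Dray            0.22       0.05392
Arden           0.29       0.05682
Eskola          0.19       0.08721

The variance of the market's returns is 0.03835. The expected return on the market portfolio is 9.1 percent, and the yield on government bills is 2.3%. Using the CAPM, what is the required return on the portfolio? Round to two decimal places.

11.63%

β_Brixley = 0.04639 / 0.03835 = 1.2096
β_Renshaw = 0.02261 / 0.03835 = 0.5896
β_Dray = 0.05392 / 0.03835 = 1.4060
β_Arden = 0.05682 / 0.03835 = 1.4816
β_Eskola = 0.08721 / 0.03835 = 2.2741
β_P = Σ w_i β_i = 0.04×1.2096 + 0.26×0.5896 + 0.22×1.4060 + 0.29×1.4816 + 0.19×2.2741 = 1.3727
MRP = 9.1% − 2.3% = 6.80%
E(R_P) = R_f + β_P × MRP = 2.3% + 1.3727 × 6.8% = 11.63%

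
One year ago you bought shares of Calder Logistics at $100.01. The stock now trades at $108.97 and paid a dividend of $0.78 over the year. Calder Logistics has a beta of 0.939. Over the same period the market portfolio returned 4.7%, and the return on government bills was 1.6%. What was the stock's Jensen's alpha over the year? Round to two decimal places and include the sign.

Realised HPR = (P1 + D1 − P0) / P0 = (108.97 + 0.78 − 100.01) / 100.01 = 9.74 / 100.01 = 9.7390%
MRP = 4.7% − 1.6% = 3.10%
CAPM required = R_f + β·MRP = 1.6% + 0.939 × 3.1% = 4.5109%
α = realised − required = 9.7390% − 4.5109% = +5.23%

+5.23%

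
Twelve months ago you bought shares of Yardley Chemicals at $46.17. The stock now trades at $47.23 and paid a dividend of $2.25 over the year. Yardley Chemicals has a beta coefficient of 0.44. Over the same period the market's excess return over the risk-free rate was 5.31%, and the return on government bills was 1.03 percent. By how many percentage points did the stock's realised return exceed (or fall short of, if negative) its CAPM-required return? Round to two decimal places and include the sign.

Realised HPR = (P1 + D1 − P0) / P0 = (47.23 + 2.25 − 46.17) / 46.17 = 3.31 / 46.17 = 7.1692%
CAPM required = R_f + β·MRP = 1.03% + 0.44 × 5.31% = 3.3664%
α = realised − required = 7.1692% − 3.3664% = +3.80%

+3.80%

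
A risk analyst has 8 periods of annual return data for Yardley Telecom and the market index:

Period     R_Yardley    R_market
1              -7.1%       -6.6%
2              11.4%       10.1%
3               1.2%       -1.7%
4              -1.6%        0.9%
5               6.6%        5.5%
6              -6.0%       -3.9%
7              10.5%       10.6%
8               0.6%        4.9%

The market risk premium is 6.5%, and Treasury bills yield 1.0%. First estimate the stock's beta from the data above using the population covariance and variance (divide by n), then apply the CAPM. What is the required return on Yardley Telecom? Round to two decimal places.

Mean R_i = (-7.1 + 11.4 + 1.2 − 1.6 + 6.6 − 6.0 + 10.5 + 0.6) / 8 = 1.9500%
Mean R_m = (-6.6 + 10.1 − 1.7 + 0.9 + 5.5 − 3.9 + 10.6 + 4.9) / 8 = 2.4750%
Σ(R_i − R̄_i)(R_m − R̄_m) = 293.8500  ⇒  Cov = 293.8500 / 8 = 36.7313
Σ(R_m − R̄_m)² = 282.0950  ⇒  Var(R_m) = 282.0950 / 8 = 35.2619
β = Cov / Var(R_m) = 36.7313 / 35.2619 = 1.0417
E(R) = R_f + β × MRP = 1.0% + 1.0417 × 6.5% = 7.77%

7.77%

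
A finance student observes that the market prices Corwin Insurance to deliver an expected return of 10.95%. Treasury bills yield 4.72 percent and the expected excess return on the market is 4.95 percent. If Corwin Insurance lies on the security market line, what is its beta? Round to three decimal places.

β = (E(R) − R_f) / MRP = (10.95% − 4.72%) / 4.95% = 6.23% / 4.95% = 1.259

1.259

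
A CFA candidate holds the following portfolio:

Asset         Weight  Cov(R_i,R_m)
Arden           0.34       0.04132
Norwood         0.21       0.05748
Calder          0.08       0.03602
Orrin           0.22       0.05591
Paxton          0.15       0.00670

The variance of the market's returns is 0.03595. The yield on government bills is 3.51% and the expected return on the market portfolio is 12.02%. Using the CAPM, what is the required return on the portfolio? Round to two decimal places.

13.52%

β_Arden = 0.04132 / 0.03595 = 1.1494
β_Norwood = 0.05748 / 0.03595 = 1.5989
β_Calder = 0.03602 / 0.03595 = 1.0019
β_Orrin = 0.05591 / 0.03595 = 1.5552
β_Paxton = 0.00670 / 0.03595 = 0.1864
β_P = Σ w_i β_i = 0.34×1.1494 + 0.21×1.5989 + 0.08×1.0019 + 0.22×1.5552 + 0.15×0.1864 = 1.1768
MRP = 12.02% − 3.51% = 8.51%
E(R_P) = R_f + β_P × MRP = 3.51% + 1.1768 × 8.51% = 13.52%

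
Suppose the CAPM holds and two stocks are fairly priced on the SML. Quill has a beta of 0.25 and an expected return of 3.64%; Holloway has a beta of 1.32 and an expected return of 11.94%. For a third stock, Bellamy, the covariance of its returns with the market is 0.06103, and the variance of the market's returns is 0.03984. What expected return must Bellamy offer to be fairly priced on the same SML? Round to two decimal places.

13.58%

MRP = (11.94% − 3.64%) / (1.32 − 0.25) = 7.7570%
R_f = 3.64% − 0.25 × 7.7570% = 1.7008%
β_Bellamy = Cov / Var(R_m) = 0.06103 / 0.03984 = 1.5319
E(R_Bellamy) = R_f + β × MRP = 1.7008% + 1.5319 × 7.7570% = 13.58%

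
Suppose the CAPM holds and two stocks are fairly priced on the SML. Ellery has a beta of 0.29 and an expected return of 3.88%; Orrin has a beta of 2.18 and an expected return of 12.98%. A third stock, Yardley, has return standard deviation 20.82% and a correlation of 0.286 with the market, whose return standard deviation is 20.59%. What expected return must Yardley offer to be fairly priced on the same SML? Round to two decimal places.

3.88%

MRP = (12.98% − 3.88%) / (2.18 − 0.29) = 4.8148%
R_f = 3.88% − 0.29 × 4.8148% = 2.4837%
β_Yardley = ρ·σ_i/σ_m = 0.286 × 20.82 / 20.59 = 0.2892
E(R_Yardley) = R_f + β × MRP = 2.4837% + 0.2892 × 4.8148% = 3.88%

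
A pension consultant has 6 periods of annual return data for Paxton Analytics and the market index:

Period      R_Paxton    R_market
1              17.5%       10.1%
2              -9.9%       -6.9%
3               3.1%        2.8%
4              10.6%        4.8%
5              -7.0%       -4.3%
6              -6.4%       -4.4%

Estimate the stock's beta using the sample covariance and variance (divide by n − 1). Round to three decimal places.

1.655

Mean R_i = (17.5 − 9.9 + 3.1 + 10.6 − 7.0 − 6.4) / 6 = 1.3167%
Mean R_m = (10.1 − 6.9 + 2.8 + 4.8 − 4.3 − 4.4) / 6 = 0.3500%
Σ(R_i − R̄_i)(R_m − R̄_m) = 360.1150  ⇒  Cov = 360.1150 / 5 = 72.0230
Σ(R_m − R̄_m)² = 217.6150  ⇒  Var(R_m) = 217.6150 / 5 = 43.5230
β = Cov / Var(R_m) = 72.0230 / 43.5230 = 1.6548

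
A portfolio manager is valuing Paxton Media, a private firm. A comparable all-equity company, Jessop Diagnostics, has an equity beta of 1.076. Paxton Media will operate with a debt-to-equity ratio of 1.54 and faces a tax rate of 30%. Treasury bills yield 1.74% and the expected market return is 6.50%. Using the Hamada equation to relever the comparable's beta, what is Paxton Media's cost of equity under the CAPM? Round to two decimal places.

12.38%

β_L = β_U × [1 + (1 − t)(D/E)] = 1.076 × [1 + (1 − 0.30) × 1.54]
    = 1.076 × [1 + 0.70 × 1.54] = 1.076 × 2.0780 = 2.2359
MRP = 6.50% − 1.74% = 4.76%
E(R) = R_f + β_L × MRP = 1.74% + 2.2359 × 4.76% = 12.38%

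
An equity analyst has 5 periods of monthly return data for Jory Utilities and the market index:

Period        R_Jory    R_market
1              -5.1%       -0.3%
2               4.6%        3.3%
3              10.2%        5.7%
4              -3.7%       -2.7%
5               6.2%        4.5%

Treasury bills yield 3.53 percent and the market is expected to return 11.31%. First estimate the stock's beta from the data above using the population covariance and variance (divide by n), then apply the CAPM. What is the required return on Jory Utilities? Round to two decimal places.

17.37%

Mean R_i = (-5.1 + 4.6 + 10.2 − 3.7 + 6.2) / 5 = 2.4400%
Mean R_m = (-0.3 + 3.3 + 5.7 − 2.7 + 4.5) / 5 = 2.1000%
Σ(R_i − R̄_i)(R_m − R̄_m) = 87.1200  ⇒  Cov = 87.1200 / 5 = 17.4240
Σ(R_m − R̄_m)² = 48.9600  ⇒  Var(R_m) = 48.9600 / 5 = 9.7920
β = Cov / Var(R_m) = 17.4240 / 9.7920 = 1.7794
MRP = 11.31% − 3.53% = 7.78%
E(R) = R_f + β × MRP = 3.53% + 1.7794 × 7.78% = 17.37%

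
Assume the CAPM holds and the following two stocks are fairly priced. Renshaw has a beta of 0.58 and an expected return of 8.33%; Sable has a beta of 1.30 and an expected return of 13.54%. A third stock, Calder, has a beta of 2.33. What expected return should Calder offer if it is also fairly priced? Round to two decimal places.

MRP (SML slope) = (13.54% − 8.33%) / (1.30 − 0.58) = 5.21% / 0.72 = 7.2361%
R_f (intercept) = 8.33% − 0.58 × 7.2361% = 4.1331%
E(R_Calder) = R_f + β × MRP = 4.1331% + 2.33 × 7.2361% = 20.99%

20.99%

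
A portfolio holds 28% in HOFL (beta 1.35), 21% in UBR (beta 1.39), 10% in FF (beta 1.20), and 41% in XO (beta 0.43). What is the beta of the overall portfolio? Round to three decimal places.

β_P = Σ w_i β_i = 0.28×1.35 + 0.21×1.39 + 0.10×1.20 + 0.41×0.43 = 0.9662

0.966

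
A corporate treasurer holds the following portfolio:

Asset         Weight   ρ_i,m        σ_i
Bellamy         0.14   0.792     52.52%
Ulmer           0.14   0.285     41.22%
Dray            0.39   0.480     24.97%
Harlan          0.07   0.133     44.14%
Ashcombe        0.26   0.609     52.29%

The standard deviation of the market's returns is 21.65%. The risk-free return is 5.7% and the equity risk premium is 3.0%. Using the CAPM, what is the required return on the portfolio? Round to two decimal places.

8.59%

β_Bellamy = 0.792 × 52.52% / 21.65% = 1.9213
β_Ulmer = 0.285 × 41.22% / 21.65% = 0.5426
β_Dray = 0.480 × 24.97% / 21.65% = 0.5536
β_Harlan = 0.133 × 44.14% / 21.65% = 0.2712
β_Ashcombe = 0.609 × 52.29% / 21.65% = 1.4709
β_P = Σ w_i β_i = 0.14×1.9213 + 0.14×0.5426 + 0.39×0.5536 + 0.07×0.2712 + 0.26×1.4709 = 0.9623
E(R_P) = R_f + β_P × MRP = 5.7% + 0.9623 × 3.0% = 8.59%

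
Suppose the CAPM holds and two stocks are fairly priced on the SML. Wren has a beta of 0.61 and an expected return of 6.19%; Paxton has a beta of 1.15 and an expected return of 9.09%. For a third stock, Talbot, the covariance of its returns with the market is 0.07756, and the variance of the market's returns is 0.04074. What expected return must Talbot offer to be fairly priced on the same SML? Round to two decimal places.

13.14%

MRP = (9.09% − 6.19%) / (1.15 − 0.61) = 5.3704%
R_f = 6.19% − 0.61 × 5.3704% = 2.9141%
β_Talbot = Cov / Var(R_m) = 0.07756 / 0.04074 = 1.9038
E(R_Talbot) = R_f + β × MRP = 2.9141% + 1.9038 × 5.3704% = 13.14%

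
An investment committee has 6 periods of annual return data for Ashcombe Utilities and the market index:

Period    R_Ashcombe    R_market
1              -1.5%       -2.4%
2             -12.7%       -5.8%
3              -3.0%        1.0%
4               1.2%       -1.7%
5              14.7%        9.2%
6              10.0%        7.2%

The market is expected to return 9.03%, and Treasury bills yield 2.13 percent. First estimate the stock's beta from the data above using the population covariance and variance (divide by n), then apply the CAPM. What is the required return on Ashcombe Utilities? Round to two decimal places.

13.01%

Mean R_i = (-1.5 − 12.7 − 3.0 + 1.2 + 14.7 + 10.0) / 6 = 1.4500%
Mean R_m = (-2.4 − 5.8 + 1.0 − 1.7 + 9.2 + 7.2) / 6 = 1.2500%
Σ(R_i − R̄_i)(R_m − R̄_m) = 268.5850  ⇒  Cov = 268.5850 / 6 = 44.7642
Σ(R_m − R̄_m)² = 170.3950  ⇒  Var(R_m) = 170.3950 / 6 = 28.3992
β = Cov / Var(R_m) = 44.7642 / 28.3992 = 1.5762
MRP = 9.03% − 2.13% = 6.90%
E(R) = R_f + β × MRP = 2.13% + 1.5762 × 6.90% = 13.01%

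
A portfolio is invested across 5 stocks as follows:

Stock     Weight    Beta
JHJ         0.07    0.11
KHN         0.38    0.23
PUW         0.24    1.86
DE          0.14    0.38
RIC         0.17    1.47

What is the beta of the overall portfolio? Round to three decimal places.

β_P = Σ w_i β_i = 0.07×0.11 + 0.38×0.23 + 0.24×1.86 + 0.14×0.38 + 0.17×1.47 = 0.8446

0.845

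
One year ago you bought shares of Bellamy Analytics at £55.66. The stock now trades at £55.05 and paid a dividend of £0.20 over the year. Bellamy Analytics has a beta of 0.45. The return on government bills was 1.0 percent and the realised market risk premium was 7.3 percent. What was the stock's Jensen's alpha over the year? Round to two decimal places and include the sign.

Realised HPR = (P1 + D1 − P0) / P0 = (55.05 + 0.20 − 55.66) / 55.66 = -0.41 / 55.66 = -0.7366%
CAPM required = R_f + β·MRP = 1.0% + 0.45 × 7.3% = 4.2850%
α = realised − required = -0.7366% − 4.2850% = -5.02%

-5.02%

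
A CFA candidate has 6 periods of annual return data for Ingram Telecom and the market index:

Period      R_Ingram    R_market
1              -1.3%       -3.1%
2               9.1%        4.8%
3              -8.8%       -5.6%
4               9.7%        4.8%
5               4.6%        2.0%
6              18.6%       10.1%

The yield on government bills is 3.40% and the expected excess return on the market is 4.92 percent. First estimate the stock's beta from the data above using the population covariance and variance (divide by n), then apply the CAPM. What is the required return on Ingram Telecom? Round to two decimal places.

Mean R_i = (-1.3 + 9.1 − 8.8 + 9.7 + 4.6 + 18.6) / 6 = 5.3167%
Mean R_m = (-3.1 + 4.8 − 5.6 + 4.8 + 2.0 + 10.1) / 6 = 2.1667%
Σ(R_i − R̄_i)(R_m − R̄_m) = 271.4933  ⇒  Cov = 271.4933 / 6 = 45.2489
Σ(R_m − R̄_m)² = 164.8933  ⇒  Var(R_m) = 164.8933 / 6 = 27.4822
β = Cov / Var(R_m) = 45.2489 / 27.4822 = 1.6465
E(R) = R_f + β × MRP = 3.40% + 1.6465 × 4.92% = 11.50%

11.50%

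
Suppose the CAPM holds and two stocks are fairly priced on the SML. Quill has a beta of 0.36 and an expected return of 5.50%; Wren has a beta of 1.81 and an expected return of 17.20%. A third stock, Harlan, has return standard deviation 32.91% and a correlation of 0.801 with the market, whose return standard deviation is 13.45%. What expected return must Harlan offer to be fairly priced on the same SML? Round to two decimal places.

MRP = (17.20% − 5.50%) / (1.81 − 0.36) = 8.0690%
R_f = 5.50% − 0.36 × 8.0690% = 2.5952%
β_Harlan = ρ·σ_i/σ_m = 0.801 × 32.91 / 13.45 = 1.9599
E(R_Harlan) = R_f + β × MRP = 2.5952% + 1.9599 × 8.0690% = 18.41%

18.41%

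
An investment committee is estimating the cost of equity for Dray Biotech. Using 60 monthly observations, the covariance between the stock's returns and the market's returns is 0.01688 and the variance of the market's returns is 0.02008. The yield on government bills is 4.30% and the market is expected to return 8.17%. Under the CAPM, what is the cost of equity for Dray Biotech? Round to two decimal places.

β = Cov(R_i, R_m) / Var(R_m) = 0.01688 / 0.02008 = 0.8406
MRP = 8.17% − 4.30% = 3.87%
E(R) = R_f + β × MRP = 4.30% + 0.8406 × 3.87% = 7.55%

7.55%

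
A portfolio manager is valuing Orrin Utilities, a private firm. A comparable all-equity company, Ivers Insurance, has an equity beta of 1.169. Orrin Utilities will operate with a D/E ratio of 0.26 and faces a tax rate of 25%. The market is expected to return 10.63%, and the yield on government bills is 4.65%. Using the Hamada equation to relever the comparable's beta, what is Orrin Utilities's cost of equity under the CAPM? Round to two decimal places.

13.00%

β_L = β_U × [1 + (1 − t)(D/E)] = 1.169 × [1 + (1 − 0.25) × 0.26]
    = 1.169 × [1 + 0.75 × 0.26] = 1.169 × 1.1950 = 1.3970
MRP = 10.63% − 4.65% = 5.98%
E(R) = R_f + β_L × MRP = 4.65% + 1.3970 × 5.98% = 13.00%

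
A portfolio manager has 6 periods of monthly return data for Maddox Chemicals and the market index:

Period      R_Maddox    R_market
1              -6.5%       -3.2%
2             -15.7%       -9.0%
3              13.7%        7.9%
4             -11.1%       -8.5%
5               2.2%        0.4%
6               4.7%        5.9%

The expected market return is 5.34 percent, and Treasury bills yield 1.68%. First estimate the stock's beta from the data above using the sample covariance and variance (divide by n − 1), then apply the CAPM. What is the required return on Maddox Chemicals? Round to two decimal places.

7.15%

Mean R_i = (-6.5 − 15.7 + 13.7 − 11.1 + 2.2 + 4.7) / 6 = -2.1167%
Mean R_m = (-3.2 − 9.0 + 7.9 − 8.5 + 0.4 + 5.9) / 6 = -1.0833%
Σ(R_i − R̄_i)(R_m − R̄_m) = 379.5317  ⇒  Cov = 379.5317 / 5 = 75.9063
Σ(R_m − R̄_m)² = 253.8283  ⇒  Var(R_m) = 253.8283 / 5 = 50.7657
β = Cov / Var(R_m) = 75.9063 / 50.7657 = 1.4952
MRP = 5.34% − 1.68% = 3.66%
E(R) = R_f + β × MRP = 1.68% + 1.4952 × 3.66% = 7.15%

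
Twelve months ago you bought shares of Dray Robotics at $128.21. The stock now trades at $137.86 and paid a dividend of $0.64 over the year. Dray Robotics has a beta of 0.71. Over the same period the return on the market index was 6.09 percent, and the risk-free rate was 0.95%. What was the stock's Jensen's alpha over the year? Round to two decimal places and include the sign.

+3.43%

Realised HPR = (P1 + D1 − P0) / P0 = (137.86 + 0.64 − 128.21) / 128.21 = 10.29 / 128.21 = 8.0259%
MRP = 6.09% − 0.95% = 5.14%
CAPM required = R_f + β·MRP = 0.95% + 0.71 × 5.14% = 4.5994%
α = realised − required = 8.0259% − 4.5994% = +3.43%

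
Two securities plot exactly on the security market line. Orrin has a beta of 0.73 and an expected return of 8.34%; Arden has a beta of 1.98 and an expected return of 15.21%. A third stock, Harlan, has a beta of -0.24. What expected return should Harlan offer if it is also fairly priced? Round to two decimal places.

MRP (SML slope) = (15.21% − 8.34%) / (1.98 − 0.73) = 6.87% / 1.25 = 5.4960%
R_f (intercept) = 8.34% − 0.73 × 5.4960% = 4.3279%
E(R_Harlan) = R_f + β × MRP = 4.3279% + -0.24 × 5.4960% = 3.01%

3.01%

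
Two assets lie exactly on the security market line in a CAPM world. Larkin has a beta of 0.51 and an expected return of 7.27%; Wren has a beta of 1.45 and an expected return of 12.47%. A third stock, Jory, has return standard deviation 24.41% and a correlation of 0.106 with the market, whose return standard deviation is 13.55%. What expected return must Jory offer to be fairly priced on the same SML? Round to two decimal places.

5.51%

MRP = (12.47% − 7.27%) / (1.45 − 0.51) = 5.5319%
R_f = 7.27% − 0.51 × 5.5319% = 4.4487%
β_Jory = ρ·σ_i/σ_m = 0.106 × 24.41 / 13.55 = 0.1910
E(R_Jory) = R_f + β × MRP = 4.4487% + 0.1910 × 5.5319% = 5.51%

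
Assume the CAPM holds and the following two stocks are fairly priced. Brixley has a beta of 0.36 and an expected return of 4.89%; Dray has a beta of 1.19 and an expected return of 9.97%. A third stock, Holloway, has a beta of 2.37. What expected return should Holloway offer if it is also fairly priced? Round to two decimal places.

17.19%

MRP (SML slope) = (9.97% − 4.89%) / (1.19 − 0.36) = 5.08% / 0.83 = 6.1205%
R_f (intercept) = 4.89% − 0.36 × 6.1205% = 2.6866%
E(R_Holloway) = R_f + β × MRP = 2.6866% + 2.37 × 6.1205% = 17.19%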